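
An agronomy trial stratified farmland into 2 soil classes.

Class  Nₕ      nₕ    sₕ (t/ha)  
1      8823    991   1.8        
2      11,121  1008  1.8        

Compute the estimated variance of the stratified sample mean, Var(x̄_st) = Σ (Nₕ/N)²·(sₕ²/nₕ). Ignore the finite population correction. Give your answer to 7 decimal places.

N = 19944. Term for each stratum: Wₕ²sₕ²/nₕ.
Var(x̄_st) = 0.0006398518 + 0.0009994191 = 0.0016392708 → 0.0016393.

0.0016393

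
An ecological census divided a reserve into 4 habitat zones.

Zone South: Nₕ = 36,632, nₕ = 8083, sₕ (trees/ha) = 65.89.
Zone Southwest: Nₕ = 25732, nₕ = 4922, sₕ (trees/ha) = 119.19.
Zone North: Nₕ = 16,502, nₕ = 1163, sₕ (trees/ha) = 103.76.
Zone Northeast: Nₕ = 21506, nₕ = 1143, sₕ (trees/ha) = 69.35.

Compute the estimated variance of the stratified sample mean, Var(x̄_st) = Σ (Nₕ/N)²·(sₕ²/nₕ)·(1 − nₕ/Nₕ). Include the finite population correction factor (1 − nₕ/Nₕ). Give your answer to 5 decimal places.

0.62466

N = 100372; Wₕ = Nₕ/N.
zone South: (36632/100372)²·65.89²/8083·(1 − 8083/36632) = 0.05575615
zone Southwest: (25732/100372)²·119.19²/4922·(1 − 4922/25732) = 0.15341171
zone North: (16502/100372)²·103.76²/1163·(1 − 1163/16502) = 0.23258874
zone Northeast: (21506/100372)²·69.35²/1143·(1 − 1143/21506) = 0.18290389
Sum = 0.62466049 → 0.62466.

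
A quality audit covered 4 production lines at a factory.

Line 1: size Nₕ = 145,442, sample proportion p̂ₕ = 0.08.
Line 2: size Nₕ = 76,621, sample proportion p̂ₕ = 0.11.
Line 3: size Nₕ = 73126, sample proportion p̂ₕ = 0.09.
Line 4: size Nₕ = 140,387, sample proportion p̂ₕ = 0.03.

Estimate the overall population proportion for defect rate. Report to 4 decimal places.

Wₕ = Nₕ/N with N = 435576: 0.3339, 0.1759, 0.1679, 0.3223.
p̂_st = 0.3339·0.08 + 0.1759·0.11 + 0.1679·0.09 + 0.3223·0.03 ≈ 0.070841... → 0.0708.

0.0708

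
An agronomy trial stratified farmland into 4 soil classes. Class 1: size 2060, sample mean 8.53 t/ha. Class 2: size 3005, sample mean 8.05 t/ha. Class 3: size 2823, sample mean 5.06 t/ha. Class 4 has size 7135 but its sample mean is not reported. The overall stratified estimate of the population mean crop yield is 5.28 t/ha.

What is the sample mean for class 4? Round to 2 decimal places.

Σ Nₕx̄ₕ = N·μ, so 7135·x̄_4 = 15023·5.28 − (2060·8.53 + 3005·8.05 + 2823·5.06).
= 79321.44 − 56046.43 = 23275.01.
x̄_4 = 23275.01 / 7135 = 3.2621... → 3.26.

3.26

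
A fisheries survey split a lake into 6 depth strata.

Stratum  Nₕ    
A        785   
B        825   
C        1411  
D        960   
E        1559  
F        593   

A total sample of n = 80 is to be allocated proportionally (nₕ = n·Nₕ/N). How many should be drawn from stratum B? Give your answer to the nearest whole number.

Share of stratum B = 825/6133 = 0.13452.
Allocate 80 × 0.13452 = 10.761... → 11.

11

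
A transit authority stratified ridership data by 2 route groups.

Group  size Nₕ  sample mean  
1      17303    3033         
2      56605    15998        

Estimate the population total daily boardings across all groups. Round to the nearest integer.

958046789

Population total = Σ Nₕ·x̄ₕ (each stratum's size times its mean).
17303·3033 + 56605·15998 = 52479999 + 905566790 = 958046789.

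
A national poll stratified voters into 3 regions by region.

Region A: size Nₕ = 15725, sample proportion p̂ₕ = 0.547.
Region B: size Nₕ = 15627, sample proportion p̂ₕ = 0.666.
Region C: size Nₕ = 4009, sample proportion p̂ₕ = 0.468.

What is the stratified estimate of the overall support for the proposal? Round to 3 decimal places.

Wₕ = Nₕ/N with N = 35361: 0.4447, 0.4419, 0.1134.
p̂_st = 0.4447·0.547 + 0.4419·0.666 + 0.1134·0.468 ≈ 0.59063... → 0.591.

0.591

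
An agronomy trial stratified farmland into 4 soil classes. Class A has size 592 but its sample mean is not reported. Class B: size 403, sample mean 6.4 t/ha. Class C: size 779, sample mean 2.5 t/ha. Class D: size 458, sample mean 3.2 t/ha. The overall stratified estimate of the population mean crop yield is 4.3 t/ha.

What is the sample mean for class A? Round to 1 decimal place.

6.1

N = 592 + 403 + 779 + 458 = 2232.
Overall total = μ·N = 4.3·2232 = 9597.6.
Subtract the known strata: 403·6.4 + 779·2.5 + 458·3.2 = 5992.3.
Remaining total for class A: 9597.6 − 5992.3 = 3605.3.
Divide by its size: 3605.3 / 592 = 6.090... → 6.1.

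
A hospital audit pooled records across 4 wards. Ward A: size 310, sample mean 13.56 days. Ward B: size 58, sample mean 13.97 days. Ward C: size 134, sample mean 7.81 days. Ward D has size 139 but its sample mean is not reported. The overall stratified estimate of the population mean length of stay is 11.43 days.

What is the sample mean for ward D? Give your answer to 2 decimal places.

9.11

N = 310 + 58 + 134 + 139 = 641.
Overall total = μ·N = 11.43·641 = 7326.63.
Subtract the known strata: 310·13.56 + 58·13.97 + 134·7.81 = 6060.4.
Remaining total for ward D: 7326.63 − 6060.4 = 1266.23.
Divide by its size: 1266.23 / 139 = 9.1096... → 9.11.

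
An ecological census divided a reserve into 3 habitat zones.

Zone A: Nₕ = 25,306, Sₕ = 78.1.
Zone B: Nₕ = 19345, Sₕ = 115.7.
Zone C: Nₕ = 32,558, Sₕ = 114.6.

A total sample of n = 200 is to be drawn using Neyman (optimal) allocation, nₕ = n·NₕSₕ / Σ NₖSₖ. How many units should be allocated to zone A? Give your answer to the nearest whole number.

Σ NₕSₕ = 25306·78.1 + 19345·115.7 + 32558·114.6 = 7945761.9.
Share for A: 1976398.6/7945761.9 = 0.24874.
n_A = 200 × 0.24874 = 49.747... → 50.

50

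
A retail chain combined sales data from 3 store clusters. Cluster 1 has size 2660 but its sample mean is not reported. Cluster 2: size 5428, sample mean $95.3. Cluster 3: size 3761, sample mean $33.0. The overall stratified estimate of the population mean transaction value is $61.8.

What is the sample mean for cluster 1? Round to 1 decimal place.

34.2

N = 2660 + 5428 + 3761 = 11849.
Overall total = μ·N = 61.8·11849 = 732268.2.
Subtract the known strata: 5428·95.3 + 3761·33.0 = 641401.4.
Remaining total for cluster 1: 732268.2 − 641401.4 = 90866.8.
Divide by its size: 90866.8 / 2660 = 34.160... → 34.2.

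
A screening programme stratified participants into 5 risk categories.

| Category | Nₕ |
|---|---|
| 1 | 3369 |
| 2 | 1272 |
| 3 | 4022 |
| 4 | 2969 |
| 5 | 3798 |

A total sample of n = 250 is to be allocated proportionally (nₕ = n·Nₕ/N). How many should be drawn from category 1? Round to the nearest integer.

55

N = 3369 + 1272 + 4022 + 2969 + 3798 = 15430.
n_1 = 250·3369/15430 = 54.585... → 55.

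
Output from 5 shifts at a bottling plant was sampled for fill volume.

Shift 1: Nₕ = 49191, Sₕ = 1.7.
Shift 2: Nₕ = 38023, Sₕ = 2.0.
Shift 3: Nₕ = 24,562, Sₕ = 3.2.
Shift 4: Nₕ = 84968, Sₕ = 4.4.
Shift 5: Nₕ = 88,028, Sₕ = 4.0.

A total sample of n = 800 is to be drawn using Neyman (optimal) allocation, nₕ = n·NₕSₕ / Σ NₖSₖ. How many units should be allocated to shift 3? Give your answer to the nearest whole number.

1: NₕSₕ = 49191·1.7 = 83624.7
2: NₕSₕ = 38023·2.0 = 76046
3: NₕSₕ = 24562·3.2 = 78598.4
4: NₕSₕ = 84968·4.4 = 373859.2
5: NₕSₕ = 88028·4.0 = 352112
Σ NₕSₕ = 964240.3.
n_3 = 800·78598.4/964240.3 = 65.211... → 65.

65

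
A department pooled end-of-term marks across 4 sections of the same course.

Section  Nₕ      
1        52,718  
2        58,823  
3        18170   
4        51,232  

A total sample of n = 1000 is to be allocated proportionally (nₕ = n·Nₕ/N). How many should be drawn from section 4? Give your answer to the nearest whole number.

283

Share of section 4 = 51232/180943 = 0.28314.
Allocate 1000 × 0.28314 = 283.139... → 283.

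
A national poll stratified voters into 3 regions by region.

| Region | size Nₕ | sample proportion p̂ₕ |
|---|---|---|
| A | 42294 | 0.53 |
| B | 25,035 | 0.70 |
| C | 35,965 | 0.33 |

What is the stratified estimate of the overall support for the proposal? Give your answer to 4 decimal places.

N = 42294 + 25035 + 35965 = 103294.
Overall proportion = Σ (Nₕ/N)·p̂ₕ.
Σ Nₕp̂ₕ = 22415.82 + 17524.5 + 11868.45 = 51808.77.
51808.77 / 103294 = 0.501566... → 0.5016.

0.5016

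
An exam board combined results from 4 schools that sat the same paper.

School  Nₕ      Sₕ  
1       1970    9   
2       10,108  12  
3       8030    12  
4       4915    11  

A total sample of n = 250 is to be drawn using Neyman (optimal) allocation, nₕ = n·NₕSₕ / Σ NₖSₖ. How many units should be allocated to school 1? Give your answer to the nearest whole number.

Σ NₕSₕ = 1970·9 + 10108·12 + 8030·12 + 4915·11 = 289451.
Share for 1: 17730/289451 = 0.06125.
n_1 = 250 × 0.06125 = 15.313... → 15.

15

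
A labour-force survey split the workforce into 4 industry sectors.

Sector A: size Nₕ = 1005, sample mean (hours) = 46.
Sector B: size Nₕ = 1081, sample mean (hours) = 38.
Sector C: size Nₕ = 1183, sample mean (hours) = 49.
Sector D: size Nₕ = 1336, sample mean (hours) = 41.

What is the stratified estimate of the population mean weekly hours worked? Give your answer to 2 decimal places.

N = 1005 + 1081 + 1183 + 1336 = 4605.
The stratified mean weights each stratum mean by its population share Nₕ/N.
Σ Nₕx̄ₕ = 1005·46 + 1081·38 + 1183·49 + 1336·41 = 46230 + 41078 + 57967 + 54776 = 200051.
Divide by N: 200051 / 4605 = 43.4421... → 43.44.

43.44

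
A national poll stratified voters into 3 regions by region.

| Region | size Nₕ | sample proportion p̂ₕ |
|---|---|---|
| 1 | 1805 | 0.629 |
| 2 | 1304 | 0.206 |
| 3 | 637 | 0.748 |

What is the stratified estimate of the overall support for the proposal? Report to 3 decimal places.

N = 1805 + 1304 + 637 = 3746.
Overall proportion = Σ (Nₕ/N)·p̂ₕ.
Σ Nₕp̂ₕ = 1135.345 + 268.624 + 476.476 = 1880.445.
1880.445 / 3746 = 0.50199... → 0.502.

0.502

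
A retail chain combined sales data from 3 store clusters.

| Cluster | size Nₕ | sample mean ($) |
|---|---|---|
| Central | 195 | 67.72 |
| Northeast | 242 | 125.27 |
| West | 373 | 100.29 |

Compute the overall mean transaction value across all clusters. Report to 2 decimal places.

x̄_st = (Σ Nₕx̄ₕ) / (Σ Nₕ) = (195·67.72 + 242·125.27 + 373·100.29) / 810
= 80928.91 / 810 = 99.9122... → 99.91.

99.91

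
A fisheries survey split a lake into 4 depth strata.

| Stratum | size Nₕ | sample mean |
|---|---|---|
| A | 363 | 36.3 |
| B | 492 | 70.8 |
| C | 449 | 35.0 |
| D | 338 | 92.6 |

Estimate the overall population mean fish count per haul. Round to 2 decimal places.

N = 1642; weights Wₕ = Nₕ/N = (0.2211, 0.2996, 0.2734, 0.2058).
x̄_st = Σ Wₕ·x̄ₕ = 0.2211·36.3 + 0.2996·70.8 + 0.2734·35.0 + 0.2058·92.6 ≈ 57.8711...
→ 57.87.

57.87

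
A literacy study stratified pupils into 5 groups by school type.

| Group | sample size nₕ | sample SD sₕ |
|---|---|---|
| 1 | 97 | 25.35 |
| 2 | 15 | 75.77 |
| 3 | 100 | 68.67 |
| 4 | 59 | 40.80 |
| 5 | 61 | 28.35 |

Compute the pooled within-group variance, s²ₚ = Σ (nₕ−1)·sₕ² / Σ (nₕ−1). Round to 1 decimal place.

2304.8

1: (97−1)·25.35² = 96·642.6225 = 61691.76
2: (15−1)·75.77² = 14·5741.0929 = 80375.3006
3: (100−1)·68.67² = 99·4715.5689 = 466841.3211
4: (59−1)·40.80² = 58·1664.64 = 96549.12
5: (61−1)·28.35² = 60·803.7225 = 48223.35
Numerator = 753680.8517; denominator = Σ(nₕ−1) = 327.
s²ₚ = 753680.8517/327 = 2304.834... → 2304.8.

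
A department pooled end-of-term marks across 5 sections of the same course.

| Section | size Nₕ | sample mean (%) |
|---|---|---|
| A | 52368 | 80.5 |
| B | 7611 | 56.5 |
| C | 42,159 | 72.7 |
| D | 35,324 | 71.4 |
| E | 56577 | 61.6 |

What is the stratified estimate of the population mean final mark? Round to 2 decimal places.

70.70

x̄_st = (Σ Nₕx̄ₕ) / (Σ Nₕ) = (52368·80.5 + 7611·56.5 + 42159·72.7 + 35324·71.4 + 56577·61.6) / 194039
= 13717881.6 / 194039 = 70.6965... → 70.70.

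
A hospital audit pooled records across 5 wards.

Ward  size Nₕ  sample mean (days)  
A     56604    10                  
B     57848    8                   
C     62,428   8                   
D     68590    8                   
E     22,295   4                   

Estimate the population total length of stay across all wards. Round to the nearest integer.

2166148

A: 56604·10 = 566040
B: 57848·8 = 462784
C: 62428·8 = 499424
D: 68590·8 = 548720
E: 22295·4 = 89180
τ̂ = Σ Nₕx̄ₕ = 2166148.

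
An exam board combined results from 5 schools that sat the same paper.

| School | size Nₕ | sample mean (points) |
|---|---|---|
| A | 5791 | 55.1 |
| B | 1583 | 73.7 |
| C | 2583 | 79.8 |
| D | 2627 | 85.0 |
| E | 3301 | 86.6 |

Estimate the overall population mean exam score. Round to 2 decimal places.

72.46

N = 15885; weights Wₕ = Nₕ/N = (0.3646, 0.0997, 0.1626, 0.1654, 0.2078).
x̄_st = Σ Wₕ·x̄ₕ = 0.3646·55.1 + 0.0997·73.7 + 0.1626·79.8 + 0.1654·85.0 + 0.2078·86.6 ≈ 72.4606...
→ 72.46.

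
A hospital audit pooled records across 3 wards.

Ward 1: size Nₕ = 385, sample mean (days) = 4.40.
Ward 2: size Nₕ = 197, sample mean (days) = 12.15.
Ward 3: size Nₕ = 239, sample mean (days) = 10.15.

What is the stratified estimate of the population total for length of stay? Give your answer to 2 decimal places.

6513.40

1: 385·4.40 = 1694
2: 197·12.15 = 2393.55
3: 239·10.15 = 2425.85
τ̂ = Σ Nₕx̄ₕ = 6513.40.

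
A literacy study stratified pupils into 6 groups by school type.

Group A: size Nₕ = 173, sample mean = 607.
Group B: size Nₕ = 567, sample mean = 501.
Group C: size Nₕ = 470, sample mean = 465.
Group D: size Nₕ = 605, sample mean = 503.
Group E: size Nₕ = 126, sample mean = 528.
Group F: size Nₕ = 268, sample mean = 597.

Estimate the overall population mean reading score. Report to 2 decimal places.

N = 2209; weights Wₕ = Nₕ/N = (0.0783, 0.2567, 0.2128, 0.2739, 0.0570, 0.1213).
x̄_st = Σ Wₕ·x̄ₕ = 0.0783·607 + 0.2567·501 + 0.2128·465 + 0.2739·503 + 0.0570·528 + 0.1213·597 ≈ 515.3766...
→ 515.38.

515.38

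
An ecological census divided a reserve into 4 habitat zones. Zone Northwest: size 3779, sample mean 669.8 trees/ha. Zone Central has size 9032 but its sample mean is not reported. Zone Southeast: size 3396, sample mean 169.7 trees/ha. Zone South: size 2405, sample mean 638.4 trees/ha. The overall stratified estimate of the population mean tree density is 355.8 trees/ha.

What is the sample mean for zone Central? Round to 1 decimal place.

Σ Nₕx̄ₕ = N·μ, so 9032·x̄_Central = 18612·355.8 − (3779·669.8 + 3396·169.7 + 2405·638.4).
= 6622149.6 − 4642827.4 = 1979322.2.
x̄_Central = 1979322.2 / 9032 = 219.146... → 219.1.

219.1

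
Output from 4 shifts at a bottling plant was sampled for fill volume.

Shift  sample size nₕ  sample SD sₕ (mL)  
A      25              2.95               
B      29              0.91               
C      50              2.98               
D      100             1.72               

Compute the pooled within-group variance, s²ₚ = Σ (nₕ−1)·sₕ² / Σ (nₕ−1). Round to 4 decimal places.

A: (25−1)·2.95² = 24·8.7025 = 208.86
B: (29−1)·0.91² = 28·0.8281 = 23.1868
C: (50−1)·2.98² = 49·8.8804 = 435.1396
D: (100−1)·1.72² = 99·2.9584 = 292.8816
Numerator = 960.068; denominator = Σ(nₕ−1) = 200.
s²ₚ = 960.068/200 = 4.80034 → 4.8003.

4.8003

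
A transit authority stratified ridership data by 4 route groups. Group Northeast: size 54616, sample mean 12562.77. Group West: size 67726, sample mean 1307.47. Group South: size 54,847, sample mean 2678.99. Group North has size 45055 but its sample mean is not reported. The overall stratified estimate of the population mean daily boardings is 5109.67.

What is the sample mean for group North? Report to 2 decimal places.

N = 54616 + 67726 + 54847 + 45055 = 222244.
Overall total = μ·N = 5109.67·222244 = 1135593499.48.
Subtract the known strata: 54616·12562.77 + 67726·1307.47 + 54847·2678.99 = 921612524.07.
Remaining total for group North: 1135593499.48 − 921612524.07 = 213980975.41.
Divide by its size: 213980975.41 / 45055 = 4749.3281... → 4749.33.

4749.33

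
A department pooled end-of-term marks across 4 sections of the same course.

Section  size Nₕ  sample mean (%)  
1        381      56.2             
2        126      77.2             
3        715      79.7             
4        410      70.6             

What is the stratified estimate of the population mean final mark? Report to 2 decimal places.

N = 1632; weights Wₕ = Nₕ/N = (0.2335, 0.0772, 0.4381, 0.2512).
x̄_st = Σ Wₕ·x̄ₕ = 0.2335·56.2 + 0.0772·77.2 + 0.4381·79.7 + 0.2512·70.6 ≈ 71.7346...
→ 71.73.

71.73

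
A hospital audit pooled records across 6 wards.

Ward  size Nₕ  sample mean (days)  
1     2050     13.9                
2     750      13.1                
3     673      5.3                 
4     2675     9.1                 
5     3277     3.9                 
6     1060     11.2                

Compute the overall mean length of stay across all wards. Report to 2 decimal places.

8.67

N = 2050 + 750 + 673 + 2675 + 3277 + 1060 = 10485.
Weight each subgroup mean by Nₕ/N and sum.
Σ Nₕx̄ₕ = 2050·13.9 + 750·13.1 + 673·5.3 + 2675·9.1 + 3277·3.9 + 1060·11.2 = 28495 + 9825 + 3566.9 + 24342.5 + 12780.3 + 11872 = 90881.7.
Divide by N: 90881.7 / 10485 = 8.6678... → 8.67.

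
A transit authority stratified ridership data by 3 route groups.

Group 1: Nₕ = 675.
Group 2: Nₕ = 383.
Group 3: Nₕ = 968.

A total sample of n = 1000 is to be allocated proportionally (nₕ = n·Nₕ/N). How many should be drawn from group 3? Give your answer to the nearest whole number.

478

N = 675 + 383 + 968 = 2026.
n_3 = 1000·968/2026 = 477.789... → 478.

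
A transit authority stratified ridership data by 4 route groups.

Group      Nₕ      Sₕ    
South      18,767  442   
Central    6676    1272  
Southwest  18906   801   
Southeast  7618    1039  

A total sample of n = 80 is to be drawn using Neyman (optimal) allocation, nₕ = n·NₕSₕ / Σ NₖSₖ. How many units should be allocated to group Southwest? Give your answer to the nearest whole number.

30

South: NₕSₕ = 18767·442 = 8295014
Central: NₕSₕ = 6676·1272 = 8491872
Southwest: NₕSₕ = 18906·801 = 15143706
Southeast: NₕSₕ = 7618·1039 = 7915102
Σ NₕSₕ = 39845694.
n_Southwest = 80·15143706/39845694 = 30.405... → 30.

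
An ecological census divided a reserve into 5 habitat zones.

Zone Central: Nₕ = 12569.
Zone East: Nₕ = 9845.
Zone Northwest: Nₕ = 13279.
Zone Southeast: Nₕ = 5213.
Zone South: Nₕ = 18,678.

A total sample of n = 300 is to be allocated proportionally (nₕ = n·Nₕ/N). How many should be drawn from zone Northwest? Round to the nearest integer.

67

N = 12569 + 9845 + 13279 + 5213 + 18678 = 59584.
n_Northwest = 300·13279/59584 = 66.859... → 67.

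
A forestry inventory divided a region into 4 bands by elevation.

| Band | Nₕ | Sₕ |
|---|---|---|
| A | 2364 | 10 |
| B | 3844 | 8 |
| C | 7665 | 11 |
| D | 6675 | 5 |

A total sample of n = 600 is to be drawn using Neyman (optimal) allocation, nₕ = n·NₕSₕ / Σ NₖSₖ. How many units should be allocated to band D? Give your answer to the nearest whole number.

116

Σ NₕSₕ = 2364·10 + 3844·8 + 7665·11 + 6675·5 = 172082.
Share for D: 33375/172082 = 0.19395.
n_D = 600 × 0.19395 = 116.369... → 116.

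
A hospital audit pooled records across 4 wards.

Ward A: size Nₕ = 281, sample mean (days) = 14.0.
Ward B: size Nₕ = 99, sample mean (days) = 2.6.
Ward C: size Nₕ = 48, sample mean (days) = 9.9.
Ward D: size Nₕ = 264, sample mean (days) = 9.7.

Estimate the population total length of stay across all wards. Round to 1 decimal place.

A: 281·14.0 = 3934
B: 99·2.6 = 257.4
C: 48·9.9 = 475.2
D: 264·9.7 = 2560.8
τ̂ = Σ Nₕx̄ₕ = 7227.4.

7227.4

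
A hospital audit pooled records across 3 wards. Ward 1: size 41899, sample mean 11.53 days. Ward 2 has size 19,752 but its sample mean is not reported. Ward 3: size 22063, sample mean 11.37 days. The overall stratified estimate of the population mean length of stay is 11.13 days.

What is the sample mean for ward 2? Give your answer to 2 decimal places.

N = 41899 + 19752 + 22063 = 83714.
Overall total = μ·N = 11.13·83714 = 931736.82.
Subtract the known strata: 41899·11.53 + 22063·11.37 = 733951.78.
Remaining total for ward 2: 931736.82 − 733951.78 = 197785.04.
Divide by its size: 197785.04 / 19752 = 10.0134... → 10.01.

10.01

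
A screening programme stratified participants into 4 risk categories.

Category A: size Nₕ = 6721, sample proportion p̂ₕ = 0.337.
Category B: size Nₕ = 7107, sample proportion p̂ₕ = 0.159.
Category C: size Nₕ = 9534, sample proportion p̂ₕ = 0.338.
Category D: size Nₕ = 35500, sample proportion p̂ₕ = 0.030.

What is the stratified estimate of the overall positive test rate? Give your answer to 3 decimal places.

0.131

Wₕ = Nₕ/N with N = 58862: 0.1142, 0.1207, 0.1620, 0.6031.
p̂_st = 0.1142·0.337 + 0.1207·0.159 + 0.1620·0.338 + 0.6031·0.030 ≈ 0.13052... → 0.131.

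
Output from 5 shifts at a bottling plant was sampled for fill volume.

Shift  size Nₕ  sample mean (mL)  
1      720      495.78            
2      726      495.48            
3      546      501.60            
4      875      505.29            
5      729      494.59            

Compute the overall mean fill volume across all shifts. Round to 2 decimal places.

498.68

x̄_st = (Σ Nₕx̄ₕ) / (Σ Nₕ) = (720·495.78 + 726·495.48 + 546·501.60 + 875·505.29 + 729·494.59) / 3596
= 1793238.54 / 3596 = 498.6759... → 498.68.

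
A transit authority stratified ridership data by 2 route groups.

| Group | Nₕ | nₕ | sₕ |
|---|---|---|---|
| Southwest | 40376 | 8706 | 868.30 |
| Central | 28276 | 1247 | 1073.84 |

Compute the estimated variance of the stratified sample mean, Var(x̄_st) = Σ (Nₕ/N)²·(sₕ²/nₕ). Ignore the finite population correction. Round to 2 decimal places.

N = 68652; Wₕ = Nₕ/N.
group Southwest: (40376/68652)²·868.30²/8706 = 29.95444
group Central: (28276/68652)²·1073.84²/1247 = 156.87085
Sum = 186.82529 → 186.83.

186.83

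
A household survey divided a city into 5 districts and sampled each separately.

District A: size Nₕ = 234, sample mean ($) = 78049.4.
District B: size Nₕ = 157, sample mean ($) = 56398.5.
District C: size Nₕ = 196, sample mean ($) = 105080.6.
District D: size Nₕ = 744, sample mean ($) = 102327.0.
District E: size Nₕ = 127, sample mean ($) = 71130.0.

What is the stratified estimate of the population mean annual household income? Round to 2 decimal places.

91137.67

N = 234 + 157 + 196 + 744 + 127 = 1458.
Weight each subgroup mean by Nₕ/N and sum.
Σ Nₕx̄ₕ = 234·78049.4 + 157·56398.5 + 196·105080.6 + 744·102327.0 + 127·71130.0 = 18263559.6 + 8854564.5 + 20595797.6 + 76131288 + 9033510 = 132878719.7.
Divide by N: 132878719.7 / 1458 = 91137.6678... → 91137.67.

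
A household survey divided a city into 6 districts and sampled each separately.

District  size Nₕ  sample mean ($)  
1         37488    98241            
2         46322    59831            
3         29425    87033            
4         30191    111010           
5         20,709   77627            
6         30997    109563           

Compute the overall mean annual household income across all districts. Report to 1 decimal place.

89019.2

N = 37488 + 46322 + 29425 + 30191 + 20709 + 30997 = 195132.
Weight each subgroup mean by Nₕ/N and sum.
Σ Nₕx̄ₕ = 37488·98241 + 46322·59831 + 29425·87033 + 30191·111010 + 20709·77627 + 30997·109563 = 3682858608 + 2771491582 + 2560946025 + 3351502910 + 1607577543 + 3396124311 = 17370500979.
Divide by N: 17370500979 / 195132 = 89019.233... → 89019.2.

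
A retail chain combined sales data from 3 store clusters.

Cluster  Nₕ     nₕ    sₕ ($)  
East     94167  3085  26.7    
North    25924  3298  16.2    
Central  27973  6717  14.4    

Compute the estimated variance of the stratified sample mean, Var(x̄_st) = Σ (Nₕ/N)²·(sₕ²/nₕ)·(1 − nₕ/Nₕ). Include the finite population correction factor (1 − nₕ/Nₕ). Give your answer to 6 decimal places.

0.093373

N = 148064; Wₕ = Nₕ/N.
cluster East: (94167/148064)²·26.7²/3085·(1 − 3085/94167) = 0.090406507
cluster North: (25924/148064)²·16.2²/3298·(1 − 3298/25924) = 0.002129071
cluster Central: (27973/148064)²·14.4²/6717·(1 − 6717/27973) = 0.000837281
Sum = 0.093372860 → 0.093373.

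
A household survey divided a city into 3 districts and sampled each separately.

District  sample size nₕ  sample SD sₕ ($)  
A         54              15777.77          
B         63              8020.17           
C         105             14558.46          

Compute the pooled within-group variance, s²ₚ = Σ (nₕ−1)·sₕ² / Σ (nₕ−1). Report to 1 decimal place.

A: (54−1)·15777.77² = 53·248938026.1729 = 13193715387.1637
B: (63−1)·8020.17² = 62·64323126.8289 = 3988033863.3918
C: (105−1)·14558.46² = 104·211948757.5716 = 22042670787.4464
Numerator = 39224420038.0019; denominator = Σ(nₕ−1) = 219.
s²ₚ = 39224420038.0019/219 = 179106940.813... → 179106940.8.

179106940.8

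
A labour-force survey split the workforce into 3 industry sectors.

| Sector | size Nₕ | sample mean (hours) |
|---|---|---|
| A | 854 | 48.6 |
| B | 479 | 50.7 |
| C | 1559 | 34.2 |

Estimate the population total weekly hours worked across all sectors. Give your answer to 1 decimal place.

Population total = Σ Nₕ·x̄ₕ (each stratum's size times its mean).
854·48.6 + 479·50.7 + 1559·34.2 = 41504.4 + 24285.3 + 53317.8 = 119107.5.

119107.5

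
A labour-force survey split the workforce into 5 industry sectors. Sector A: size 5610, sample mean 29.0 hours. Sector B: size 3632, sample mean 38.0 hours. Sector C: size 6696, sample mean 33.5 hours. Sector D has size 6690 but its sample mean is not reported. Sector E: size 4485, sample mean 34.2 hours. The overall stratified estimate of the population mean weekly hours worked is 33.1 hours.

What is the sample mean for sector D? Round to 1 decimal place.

N = 5610 + 3632 + 6696 + 6690 + 4485 = 27113.
Overall total = μ·N = 33.1·27113 = 897440.3.
Subtract the known strata: 5610·29.0 + 3632·38.0 + 6696·33.5 + 4485·34.2 = 678409.
Remaining total for sector D: 897440.3 − 678409 = 219031.3.
Divide by its size: 219031.3 / 6690 = 32.740... → 32.7.

32.7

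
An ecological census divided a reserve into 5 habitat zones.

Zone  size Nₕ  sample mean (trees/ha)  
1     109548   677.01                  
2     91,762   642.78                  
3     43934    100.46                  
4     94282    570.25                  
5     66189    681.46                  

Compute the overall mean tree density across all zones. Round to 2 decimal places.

N = 109548 + 91762 + 43934 + 94282 + 66189 = 405715.
Overall mean = Σ (Nₕ/N)·x̄ₕ — weight by population share, not a simple average.
Σ Nₕx̄ₕ = 109548·677.01 + 91762·642.78 + 43934·100.46 + 94282·570.25 + 66189·681.46 = 74165091.48 + 58982778.36 + 4413609.64 + 53764310.5 + 45105155.94 = 236430945.92.
Divide by N: 236430945.92 / 405715 = 582.7513... → 582.75.

582.75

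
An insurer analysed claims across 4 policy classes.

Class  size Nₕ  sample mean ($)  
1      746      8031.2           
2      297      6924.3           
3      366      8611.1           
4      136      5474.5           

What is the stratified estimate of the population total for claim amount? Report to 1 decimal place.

11943986.9

1: 746·8031.2 = 5991275.2
2: 297·6924.3 = 2056517.1
3: 366·8611.1 = 3151662.6
4: 136·5474.5 = 744532
τ̂ = Σ Nₕx̄ₕ = 11943986.9.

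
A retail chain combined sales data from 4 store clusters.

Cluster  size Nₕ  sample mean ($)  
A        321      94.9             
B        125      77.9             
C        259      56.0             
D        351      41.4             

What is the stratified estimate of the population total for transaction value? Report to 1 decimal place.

Population total = Σ Nₕ·x̄ₕ (each stratum's size times its mean).
321·94.9 + 125·77.9 + 259·56.0 + 351·41.4 = 30462.9 + 9737.5 + 14504 + 14531.4 = 69235.8.

69235.8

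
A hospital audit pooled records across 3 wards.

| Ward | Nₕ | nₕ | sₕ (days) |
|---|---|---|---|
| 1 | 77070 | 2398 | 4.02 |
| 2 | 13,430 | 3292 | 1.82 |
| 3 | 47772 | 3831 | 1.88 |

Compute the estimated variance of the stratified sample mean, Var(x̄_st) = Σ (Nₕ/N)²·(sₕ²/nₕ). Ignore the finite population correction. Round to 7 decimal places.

N = 138272. Term for each stratum: Wₕ²sₕ²/nₕ.
Var(x̄_st) = 0.0020936552 + 0.0000094922 + 0.0001101240 = 0.0022132714 → 0.0022133.

0.0022133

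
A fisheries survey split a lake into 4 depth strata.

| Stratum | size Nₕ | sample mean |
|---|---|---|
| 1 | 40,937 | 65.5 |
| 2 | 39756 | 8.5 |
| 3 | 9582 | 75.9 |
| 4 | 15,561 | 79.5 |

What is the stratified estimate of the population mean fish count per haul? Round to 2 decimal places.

47.09

x̄_st = (Σ Nₕx̄ₕ) / (Σ Nₕ) = (40937·65.5 + 39756·8.5 + 9582·75.9 + 15561·79.5) / 105836
= 4983672.8 / 105836 = 47.0886... → 47.09.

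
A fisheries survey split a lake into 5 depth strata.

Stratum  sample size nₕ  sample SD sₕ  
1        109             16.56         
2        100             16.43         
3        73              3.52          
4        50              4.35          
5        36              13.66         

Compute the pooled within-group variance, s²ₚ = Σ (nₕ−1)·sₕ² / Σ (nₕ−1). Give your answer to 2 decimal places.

1: (109−1)·16.56² = 108·274.2336 = 29617.2288
2: (100−1)·16.43² = 99·269.9449 = 26724.5451
3: (73−1)·3.52² = 72·12.3904 = 892.1088
4: (50−1)·4.35² = 49·18.9225 = 927.2025
5: (36−1)·13.66² = 35·186.5956 = 6530.846
Numerator = 64691.9312; denominator = Σ(nₕ−1) = 363.
s²ₚ = 64691.9312/363 = 178.2147... → 178.21.

178.21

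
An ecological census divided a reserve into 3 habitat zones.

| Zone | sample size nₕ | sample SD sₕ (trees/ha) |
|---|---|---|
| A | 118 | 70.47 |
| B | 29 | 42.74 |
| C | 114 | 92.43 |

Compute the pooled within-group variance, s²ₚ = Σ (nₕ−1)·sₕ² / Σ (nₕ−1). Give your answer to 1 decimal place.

6192.1

Degrees of freedom: 117 + 28 + 113 = 258.
Σ(nₕ−1)sₕ² = 117·4966.0209 + 28·1826.7076 + 113·8543.3049 = 1597565.7118.
s²ₚ = 1597565.7118 / 258 = 6192.115... → 6192.1.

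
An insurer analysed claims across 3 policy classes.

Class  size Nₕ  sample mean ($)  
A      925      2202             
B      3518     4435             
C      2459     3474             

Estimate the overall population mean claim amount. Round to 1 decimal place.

3793.4

N = 925 + 3518 + 2459 = 6902.
The stratified mean weights each stratum mean by its population share Nₕ/N.
Σ Nₕx̄ₕ = 925·2202 + 3518·4435 + 2459·3474 = 2036850 + 15602330 + 8542566 = 26181746.
Divide by N: 26181746 / 6902 = 3793.356... → 3793.4.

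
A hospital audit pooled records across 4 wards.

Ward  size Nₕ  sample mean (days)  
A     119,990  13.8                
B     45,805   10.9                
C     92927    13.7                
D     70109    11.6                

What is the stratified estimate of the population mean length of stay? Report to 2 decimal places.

N = 328831; weights Wₕ = Nₕ/N = (0.3649, 0.1393, 0.2826, 0.2132).
x̄_st = Σ Wₕ·x̄ₕ = 0.3649·13.8 + 0.1393·10.9 + 0.2826·13.7 + 0.2132·11.6 ≈ 12.8987...
→ 12.90.

12.90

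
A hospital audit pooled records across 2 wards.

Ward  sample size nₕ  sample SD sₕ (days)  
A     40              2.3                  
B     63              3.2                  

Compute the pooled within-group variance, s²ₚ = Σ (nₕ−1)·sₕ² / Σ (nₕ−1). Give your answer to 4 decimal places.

Degrees of freedom: 39 + 62 = 101.
Σ(nₕ−1)sₕ² = 39·5.29 + 62·10.24 = 841.19.
s²ₚ = 841.19 / 101 = 8.328614... → 8.3286.

8.3286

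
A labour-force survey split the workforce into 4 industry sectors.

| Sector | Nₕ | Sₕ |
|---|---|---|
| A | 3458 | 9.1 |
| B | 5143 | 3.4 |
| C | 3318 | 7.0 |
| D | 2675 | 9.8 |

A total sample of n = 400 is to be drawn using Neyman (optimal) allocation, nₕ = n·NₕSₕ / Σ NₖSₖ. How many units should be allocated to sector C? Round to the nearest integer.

94

Σ NₕSₕ = 3458·9.1 + 5143·3.4 + 3318·7.0 + 2675·9.8 = 98395.
Share for C: 23226/98395 = 0.23605.
n_C = 400 × 0.23605 = 94.419... → 94.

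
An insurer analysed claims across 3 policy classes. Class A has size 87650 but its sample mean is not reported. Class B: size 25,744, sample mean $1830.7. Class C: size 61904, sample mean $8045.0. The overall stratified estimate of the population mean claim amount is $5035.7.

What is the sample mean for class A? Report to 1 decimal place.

Σ Nₕx̄ₕ = N·μ, so 87650·x̄_A = 175298·5035.7 − (25744·1830.7 + 61904·8045.0).
= 882748138.6 − 545147220.8 = 337600917.8.
x̄_A = 337600917.8 / 87650 = 3851.693... → 3851.7.

3851.7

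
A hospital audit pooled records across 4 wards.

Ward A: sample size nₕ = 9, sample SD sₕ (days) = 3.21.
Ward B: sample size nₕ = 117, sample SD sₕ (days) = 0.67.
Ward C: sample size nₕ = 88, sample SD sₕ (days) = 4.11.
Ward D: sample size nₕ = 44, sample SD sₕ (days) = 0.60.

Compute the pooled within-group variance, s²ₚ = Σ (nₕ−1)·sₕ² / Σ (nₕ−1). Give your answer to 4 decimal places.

6.3764

Degrees of freedom: 8 + 116 + 87 + 43 = 254.
Σ(nₕ−1)sₕ² = 8·10.3041 + 116·0.4489 + 87·16.8921 + 43·0.36 = 1619.5979.
s²ₚ = 1619.5979 / 254 = 6.376370... → 6.3764.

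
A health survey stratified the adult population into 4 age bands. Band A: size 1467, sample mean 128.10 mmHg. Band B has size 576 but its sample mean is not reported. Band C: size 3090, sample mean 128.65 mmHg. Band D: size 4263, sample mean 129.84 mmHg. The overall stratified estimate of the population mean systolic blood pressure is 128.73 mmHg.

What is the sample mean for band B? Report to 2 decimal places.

N = 1467 + 576 + 3090 + 4263 = 9396.
Overall total = μ·N = 128.73·9396 = 1209547.08.
Subtract the known strata: 1467·128.10 + 3090·128.65 + 4263·129.84 = 1138959.12.
Remaining total for band B: 1209547.08 − 1138959.12 = 70587.96.
Divide by its size: 70587.96 / 576 = 122.5485... → 122.55.

122.55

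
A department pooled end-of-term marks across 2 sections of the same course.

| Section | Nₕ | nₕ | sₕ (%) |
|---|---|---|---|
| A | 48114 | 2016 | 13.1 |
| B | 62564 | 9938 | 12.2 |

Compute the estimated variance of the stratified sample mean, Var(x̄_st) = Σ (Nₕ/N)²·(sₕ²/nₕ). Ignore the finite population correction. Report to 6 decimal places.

N = 110678. Term for each stratum: Wₕ²sₕ²/nₕ.
Var(x̄_st) = 0.016086901 + 0.004785718 = 0.020872619 → 0.020873.

0.020873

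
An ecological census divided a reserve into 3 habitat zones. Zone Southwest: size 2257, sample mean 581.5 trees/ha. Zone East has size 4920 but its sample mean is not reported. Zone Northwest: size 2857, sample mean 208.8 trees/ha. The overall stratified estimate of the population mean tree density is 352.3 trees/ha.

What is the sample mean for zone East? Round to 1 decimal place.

330.5

N = 2257 + 4920 + 2857 = 10034.
Overall total = μ·N = 352.3·10034 = 3534978.2.
Subtract the known strata: 2257·581.5 + 2857·208.8 = 1908987.1.
Remaining total for zone East: 3534978.2 − 1908987.1 = 1625991.1.
Divide by its size: 1625991.1 / 4920 = 330.486... → 330.5.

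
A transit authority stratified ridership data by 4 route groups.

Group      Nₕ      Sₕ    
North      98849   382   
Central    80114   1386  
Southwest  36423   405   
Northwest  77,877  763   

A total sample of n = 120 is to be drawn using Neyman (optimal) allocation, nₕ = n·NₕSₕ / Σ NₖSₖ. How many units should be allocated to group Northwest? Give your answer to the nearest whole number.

North: NₕSₕ = 98849·382 = 37760318
Central: NₕSₕ = 80114·1386 = 111038004
Southwest: NₕSₕ = 36423·405 = 14751315
Northwest: NₕSₕ = 77877·763 = 59420151
Σ NₕSₕ = 222969788.
n_Northwest = 120·59420151/222969788 = 31.979... → 32.

32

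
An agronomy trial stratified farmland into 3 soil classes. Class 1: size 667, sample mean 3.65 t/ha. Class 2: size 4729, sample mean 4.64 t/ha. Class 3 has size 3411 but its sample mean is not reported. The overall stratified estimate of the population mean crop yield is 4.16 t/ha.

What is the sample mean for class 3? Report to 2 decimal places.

3.59

Σ Nₕx̄ₕ = N·μ, so 3411·x̄_3 = 8807·4.16 − (667·3.65 + 4729·4.64).
= 36637.12 − 24377.11 = 12260.01.
x̄_3 = 12260.01 / 3411 = 3.5943... → 3.59.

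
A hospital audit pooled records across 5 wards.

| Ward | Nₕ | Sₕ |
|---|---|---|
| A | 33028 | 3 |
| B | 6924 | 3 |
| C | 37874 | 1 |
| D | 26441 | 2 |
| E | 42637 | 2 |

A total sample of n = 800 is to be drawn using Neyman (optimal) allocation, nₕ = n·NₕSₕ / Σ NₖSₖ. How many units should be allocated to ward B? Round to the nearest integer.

A: NₕSₕ = 33028·3 = 99084
B: NₕSₕ = 6924·3 = 20772
C: NₕSₕ = 37874·1 = 37874
D: NₕSₕ = 26441·2 = 52882
E: NₕSₕ = 42637·2 = 85274
Σ NₕSₕ = 295886.
n_B = 800·20772/295886 = 56.162... → 56.

56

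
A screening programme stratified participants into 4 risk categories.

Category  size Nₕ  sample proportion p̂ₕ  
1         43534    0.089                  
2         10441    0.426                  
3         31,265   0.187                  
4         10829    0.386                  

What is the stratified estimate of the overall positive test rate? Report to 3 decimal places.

Wₕ = Nₕ/N with N = 96069: 0.4532, 0.1087, 0.3254, 0.1127.
p̂_st = 0.4532·0.089 + 0.1087·0.426 + 0.3254·0.187 + 0.1127·0.386 ≈ 0.19100... → 0.191.

0.191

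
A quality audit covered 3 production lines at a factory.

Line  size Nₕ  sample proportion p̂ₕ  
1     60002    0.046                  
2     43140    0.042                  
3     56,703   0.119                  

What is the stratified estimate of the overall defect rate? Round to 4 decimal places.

0.0708

Wₕ = Nₕ/N with N = 159845: 0.3754, 0.2699, 0.3547.
p̂_st = 0.3754·0.046 + 0.2699·0.042 + 0.3547·0.119 ≈ 0.070816... → 0.0708.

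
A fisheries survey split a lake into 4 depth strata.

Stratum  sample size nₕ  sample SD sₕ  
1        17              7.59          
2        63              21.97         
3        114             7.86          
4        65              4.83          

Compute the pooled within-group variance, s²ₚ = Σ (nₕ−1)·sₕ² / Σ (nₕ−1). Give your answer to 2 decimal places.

1: (17−1)·7.59² = 16·57.6081 = 921.7296
2: (63−1)·21.97² = 62·482.6809 = 29926.2158
3: (114−1)·7.86² = 113·61.7796 = 6981.0948
4: (65−1)·4.83² = 64·23.3289 = 1493.0496
Numerator = 39322.0898; denominator = Σ(nₕ−1) = 255.
s²ₚ = 39322.0898/255 = 154.2043... → 154.20.

154.20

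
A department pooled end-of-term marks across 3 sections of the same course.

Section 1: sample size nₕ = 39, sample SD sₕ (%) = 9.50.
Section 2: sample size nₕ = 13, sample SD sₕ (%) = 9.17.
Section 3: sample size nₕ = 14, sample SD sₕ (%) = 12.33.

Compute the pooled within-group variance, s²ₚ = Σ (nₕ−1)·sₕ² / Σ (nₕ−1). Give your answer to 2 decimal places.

101.82

Degrees of freedom: 38 + 12 + 13 = 63.
Σ(nₕ−1)sₕ² = 38·90.25 + 12·84.0889 + 13·152.0289 = 6414.9425.
s²ₚ = 6414.9425 / 63 = 101.8245... → 101.82.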